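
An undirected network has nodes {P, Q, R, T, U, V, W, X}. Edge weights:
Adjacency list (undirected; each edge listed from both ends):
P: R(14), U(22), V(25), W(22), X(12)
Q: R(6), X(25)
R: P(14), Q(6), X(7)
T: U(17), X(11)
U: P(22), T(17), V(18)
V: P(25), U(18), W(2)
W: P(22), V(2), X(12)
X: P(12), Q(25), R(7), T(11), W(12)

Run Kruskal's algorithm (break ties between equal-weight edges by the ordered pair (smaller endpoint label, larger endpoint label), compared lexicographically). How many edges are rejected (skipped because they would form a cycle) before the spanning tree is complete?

1

Sort edges by weight, then run Kruskal:
V-W (2): add — endpoints in different components.
Q-R (6): add — endpoints in different components.
R-X (7): add — endpoints in different components.
T-X (11): add — endpoints in different components.
P-X (12): add — endpoints in different components.
W-X (12): add — endpoints in different components.
P-R (14): skip — P and R already connected.
T-U (17): add — endpoints in different components.
Edges rejected before the tree was complete: 1.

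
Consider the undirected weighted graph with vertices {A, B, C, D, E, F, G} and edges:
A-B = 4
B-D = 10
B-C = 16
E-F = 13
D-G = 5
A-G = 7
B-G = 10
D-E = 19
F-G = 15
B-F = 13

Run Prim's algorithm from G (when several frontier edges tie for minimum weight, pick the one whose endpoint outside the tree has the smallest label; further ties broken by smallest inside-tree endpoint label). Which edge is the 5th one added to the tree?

E-F

Prim's algorithm from G:
Step 1: cheapest edge leaving the tree is D-G (5); add D.
Step 2: cheapest edge leaving the tree is A-G (7); add A.
Step 3: cheapest edge leaving the tree is A-B (4); add B.
Step 4: cheapest edge leaving the tree is B-F (13); add F.
Step 5: cheapest edge leaving the tree is E-F (13); add E.
Step 6: cheapest edge leaving the tree is B-C (16); add C.
The 5th edge added is E-F.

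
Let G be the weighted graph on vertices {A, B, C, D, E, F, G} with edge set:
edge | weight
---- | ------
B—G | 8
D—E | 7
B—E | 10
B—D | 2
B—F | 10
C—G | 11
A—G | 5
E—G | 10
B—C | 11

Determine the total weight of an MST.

Kruskal: consider edges lightest-first.
B—D (2): add. Components now {A} {B,D} {C} {E} {F} {G}
A—G (5): add. Components now {A,G} {B,D} {C} {E} {F}
D—E (7): add. Components now {A,G} {B,D,E} {C} {F}
B—G (8): add. Components now {A,B,D,E,G} {C} {F}
B—E (10): skip — B and E already connected.
B—F (10): add. Components now {A,B,D,E,F,G} {C}
E—G (10): skip — E and G already connected.
B—C (11): add. Components now {A,B,C,D,E,F,G}
MST edges: B—D, A—G, D—E, B—G, B—F, B—C; total weight 2+5+7+8+10+11 = 43.

43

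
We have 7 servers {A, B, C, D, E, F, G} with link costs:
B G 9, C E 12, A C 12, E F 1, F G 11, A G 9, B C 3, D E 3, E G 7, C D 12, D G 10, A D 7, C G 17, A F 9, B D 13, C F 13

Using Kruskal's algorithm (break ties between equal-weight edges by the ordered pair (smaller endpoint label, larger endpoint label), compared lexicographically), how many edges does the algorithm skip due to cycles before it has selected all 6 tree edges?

2

Kruskal: consider edges lightest-first.
E F (1): add — endpoints in different components.
B C (3): add — endpoints in different components.
D E (3): add — endpoints in different components.
A D (7): add — endpoints in different components.
E G (7): add — endpoints in different components.
A F (9): skip — A and F already connected.
A G (9): skip — A and G already connected.
B G (9): add — endpoints in different components.
Edges rejected before the tree was complete: 2.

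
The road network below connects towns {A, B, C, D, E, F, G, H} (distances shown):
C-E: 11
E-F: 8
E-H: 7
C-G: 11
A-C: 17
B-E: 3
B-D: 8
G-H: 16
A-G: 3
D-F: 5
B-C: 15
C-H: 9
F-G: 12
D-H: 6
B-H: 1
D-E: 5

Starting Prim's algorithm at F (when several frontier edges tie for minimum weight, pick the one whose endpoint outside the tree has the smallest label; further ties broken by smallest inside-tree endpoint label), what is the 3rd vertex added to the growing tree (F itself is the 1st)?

Prim's algorithm from F:
Step 1: cheapest edge leaving the tree is D-F (5); add D.
Step 2: cheapest edge leaving the tree is D-E (5); add E.
Step 3: cheapest edge leaving the tree is B-E (3); add B.
Step 4: cheapest edge leaving the tree is B-H (1); add H.
Step 5: cheapest edge leaving the tree is C-H (9); add C.
Step 6: cheapest edge leaving the tree is C-G (11); add G.
Step 7: cheapest edge leaving the tree is A-G (3); add A.
Vertex order: F, D, E, B, H, C, G, A. The 3rd vertex is E.

E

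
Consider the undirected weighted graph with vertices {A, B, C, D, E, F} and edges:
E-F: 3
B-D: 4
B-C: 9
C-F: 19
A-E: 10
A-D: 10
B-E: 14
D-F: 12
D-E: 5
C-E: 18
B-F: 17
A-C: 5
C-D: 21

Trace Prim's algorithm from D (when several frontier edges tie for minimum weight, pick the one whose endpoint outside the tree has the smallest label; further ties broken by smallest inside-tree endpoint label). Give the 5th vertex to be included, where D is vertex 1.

C

Prim, starting at D.
Step 1: frontier [B-D 4, D-E 5, A-D 10, D-F 12, C-D 21] → take B-D (4); add B.
Step 2: frontier [B-C 9, B-E 14, B-F 17, D-E 5, A-D 10, D-F 12, C-D 21] → take D-E (5); add E.
Step 3: frontier [B-C 9, B-F 17, A-D 10, D-F 12, C-D 21, E-F 3, A-E 10, C-E 18] → take E-F (3); add F.
Step 4: frontier [B-C 9, A-D 10, C-D 21, A-E 10, C-E 18, C-F 19] → take B-C (9); add C.
Step 5: frontier [A-C 5, A-D 10, A-E 10] → take A-C (5); add A.
Vertex order: D, B, E, F, C, A. The 5th vertex is C.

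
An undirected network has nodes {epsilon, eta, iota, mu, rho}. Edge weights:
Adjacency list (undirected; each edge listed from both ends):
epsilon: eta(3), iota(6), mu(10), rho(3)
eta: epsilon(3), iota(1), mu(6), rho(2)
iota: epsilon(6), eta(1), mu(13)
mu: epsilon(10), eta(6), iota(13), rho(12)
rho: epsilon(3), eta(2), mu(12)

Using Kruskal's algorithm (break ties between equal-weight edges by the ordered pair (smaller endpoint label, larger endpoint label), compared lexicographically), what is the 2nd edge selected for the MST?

Kruskal: consider edges lightest-first.
eta-iota (1): add — endpoints in different components.
eta-rho (2): add — endpoints in different components.
epsilon-eta (3): add — endpoints in different components.
epsilon-rho (3): skip — epsilon and rho already connected.
epsilon-iota (6): skip — epsilon and iota already connected.
eta-mu (6): add — endpoints in different components.
The 2nd edge added is eta-rho.

eta-rho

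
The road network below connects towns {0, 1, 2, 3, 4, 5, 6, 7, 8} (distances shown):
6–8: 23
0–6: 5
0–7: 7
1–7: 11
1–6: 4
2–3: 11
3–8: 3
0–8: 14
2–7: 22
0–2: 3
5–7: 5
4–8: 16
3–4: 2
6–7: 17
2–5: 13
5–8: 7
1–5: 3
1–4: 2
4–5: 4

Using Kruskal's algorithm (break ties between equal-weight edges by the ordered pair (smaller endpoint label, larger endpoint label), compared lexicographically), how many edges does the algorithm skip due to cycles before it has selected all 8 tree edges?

Kruskal's algorithm — process edges by increasing weight (ties by edge label):
1–4 (2): add — endpoints in different components.
3–4 (2): add — endpoints in different components.
0–2 (3): add — endpoints in different components.
1–5 (3): add — endpoints in different components.
3–8 (3): add — endpoints in different components.
1–6 (4): add — endpoints in different components.
4–5 (4): skip — 4 and 5 already connected.
0–6 (5): add — endpoints in different components.
5–7 (5): add — endpoints in different components.
Edges rejected before the tree was complete: 1.

1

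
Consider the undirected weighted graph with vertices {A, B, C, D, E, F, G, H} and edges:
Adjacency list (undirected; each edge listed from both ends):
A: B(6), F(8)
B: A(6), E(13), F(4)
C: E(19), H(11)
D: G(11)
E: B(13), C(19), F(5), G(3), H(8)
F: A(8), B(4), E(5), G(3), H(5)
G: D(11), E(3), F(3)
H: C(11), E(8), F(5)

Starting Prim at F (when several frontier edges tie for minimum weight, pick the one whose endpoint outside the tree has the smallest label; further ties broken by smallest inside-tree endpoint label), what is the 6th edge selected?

C-H

Prim, starting at F.
Step 1: cheapest edge leaving the tree is F-G (3); add G.
Step 2: cheapest edge leaving the tree is E-G (3); add E.
Step 3: cheapest edge leaving the tree is B-F (4); add B.
Step 4: cheapest edge leaving the tree is F-H (5); add H.
Step 5: cheapest edge leaving the tree is A-B (6); add A.
Step 6: cheapest edge leaving the tree is C-H (11); add C.
Step 7: cheapest edge leaving the tree is D-G (11); add D.
The 6th edge added is C-H.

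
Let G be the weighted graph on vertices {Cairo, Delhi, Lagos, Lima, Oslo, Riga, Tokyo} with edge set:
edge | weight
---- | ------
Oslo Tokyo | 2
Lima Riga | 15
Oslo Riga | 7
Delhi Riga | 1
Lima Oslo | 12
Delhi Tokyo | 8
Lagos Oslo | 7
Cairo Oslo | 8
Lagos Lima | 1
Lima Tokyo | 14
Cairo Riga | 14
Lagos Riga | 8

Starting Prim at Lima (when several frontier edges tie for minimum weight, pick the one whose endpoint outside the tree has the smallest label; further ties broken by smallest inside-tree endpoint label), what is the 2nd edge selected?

Grow the tree from Lima using Prim:
Step 1: frontier [Lagos Lima 1, Lima Oslo 12, Lima Tokyo 14, Lima Riga 15] → take Lagos Lima (1); add Lagos.
Step 2: frontier [Lagos Oslo 7, Lagos Riga 8, Lima Oslo 12, Lima Tokyo 14, Lima Riga 15] → take Lagos Oslo (7); add Oslo.
Step 3: frontier [Lagos Riga 8, Lima Tokyo 14, Lima Riga 15, Oslo Tokyo 2, Oslo Riga 7, Cairo Oslo 8] → take Oslo Tokyo (2); add Tokyo.
Step 4: frontier [Lagos Riga 8, Lima Riga 15, Oslo Riga 7, Cairo Oslo 8, Delhi Tokyo 8] → take Oslo Riga (7); add Riga.
Step 5: frontier [Cairo Oslo 8, Delhi Riga 1, Cairo Riga 14, Delhi Tokyo 8] → take Delhi Riga (1); add Delhi.
Step 6: frontier [Cairo Oslo 8, Cairo Riga 14] → take Cairo Oslo (8); add Cairo.
The 2nd edge added is Lagos Oslo.

Lagos-Oslo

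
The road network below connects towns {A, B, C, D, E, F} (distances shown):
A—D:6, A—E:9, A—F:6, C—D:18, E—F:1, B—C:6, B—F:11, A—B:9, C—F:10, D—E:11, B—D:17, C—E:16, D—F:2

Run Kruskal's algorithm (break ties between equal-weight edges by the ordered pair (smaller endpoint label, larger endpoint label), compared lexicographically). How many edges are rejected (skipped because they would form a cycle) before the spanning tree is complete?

1

Kruskal's algorithm — process edges by increasing weight (ties by edge label):
E—F (1): add. Components now {A} {B} {C} {D} {E,F}
D—F (2): add. Components now {A} {B} {C} {D,E,F}
A—D (6): add. Components now {A,D,E,F} {B} {C}
A—F (6): skip — A and F already connected.
B—C (6): add. Components now {A,D,E,F} {B,C}
A—B (9): add. Components now {A,B,C,D,E,F}
Edges rejected before the tree was complete: 1.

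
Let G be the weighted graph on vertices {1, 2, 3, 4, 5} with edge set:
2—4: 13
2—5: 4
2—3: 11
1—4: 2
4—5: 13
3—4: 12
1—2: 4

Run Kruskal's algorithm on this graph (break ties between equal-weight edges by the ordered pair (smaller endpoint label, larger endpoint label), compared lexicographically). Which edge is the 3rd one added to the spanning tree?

2-5

Kruskal's algorithm — process edges by increasing weight (ties by edge label):
1—4 (2): add — endpoints in different components.
1—2 (4): add — endpoints in different components.
2—5 (4): add — endpoints in different components.
2—3 (11): add — endpoints in different components.
The 3rd edge added is 2—5.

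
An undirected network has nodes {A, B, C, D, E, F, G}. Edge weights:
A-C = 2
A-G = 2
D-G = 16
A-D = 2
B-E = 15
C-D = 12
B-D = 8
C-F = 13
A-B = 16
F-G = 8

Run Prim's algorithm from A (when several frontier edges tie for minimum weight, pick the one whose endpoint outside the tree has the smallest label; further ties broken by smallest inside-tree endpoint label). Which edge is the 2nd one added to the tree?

Grow the tree from A using Prim:
Step 1: frontier [A-C 2, A-D 2, A-G 2, A-B 16] → take A-C (2); add C.
Step 2: frontier [A-D 2, A-G 2, A-B 16, C-D 12, C-F 13] → take A-D (2); add D.
Step 3: frontier [A-G 2, A-B 16, C-F 13, B-D 8, D-G 16] → take A-G (2); add G.
Step 4: frontier [A-B 16, C-F 13, B-D 8, F-G 8] → take B-D (8); add B.
Step 5: frontier [B-E 15, C-F 13, F-G 8] → take F-G (8); add F.
Step 6: frontier [B-E 15] → take B-E (15); add E.
The 2nd edge added is A-D.

A-D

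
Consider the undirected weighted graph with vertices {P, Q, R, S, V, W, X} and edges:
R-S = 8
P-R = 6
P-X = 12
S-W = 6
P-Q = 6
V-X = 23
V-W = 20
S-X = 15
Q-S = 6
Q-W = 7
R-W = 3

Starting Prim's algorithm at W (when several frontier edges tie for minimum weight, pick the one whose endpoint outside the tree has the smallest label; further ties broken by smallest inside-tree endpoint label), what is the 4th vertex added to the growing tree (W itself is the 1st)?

Prim's algorithm from W:
Step 1: frontier [R-W 3, S-W 6, Q-W 7, V-W 20] → take R-W (3); add R.
Step 2: frontier [P-R 6, R-S 8, S-W 6, Q-W 7, V-W 20] → take P-R (6); add P.
Step 3: frontier [P-Q 6, P-X 12, R-S 8, S-W 6, Q-W 7, V-W 20] → take P-Q (6); add Q.
Step 4: frontier [P-X 12, Q-S 6, R-S 8, S-W 6, V-W 20] → take Q-S (6); add S.
Step 5: frontier [P-X 12, S-X 15, V-W 20] → take P-X (12); add X.
Step 6: frontier [V-W 20, V-X 23] → take V-W (20); add V.
Vertex order: W, R, P, Q, S, X, V. The 4th vertex is Q.

Q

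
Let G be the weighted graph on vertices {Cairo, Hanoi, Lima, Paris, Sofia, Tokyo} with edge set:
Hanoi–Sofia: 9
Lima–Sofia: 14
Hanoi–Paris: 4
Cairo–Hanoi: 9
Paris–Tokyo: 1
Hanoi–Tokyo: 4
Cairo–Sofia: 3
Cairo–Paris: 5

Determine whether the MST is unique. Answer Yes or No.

Kruskal: consider edges lightest-first.
Paris–Tokyo (1): add — endpoints in different components.
Cairo–Sofia (3): add — endpoints in different components.
Hanoi–Paris (4): add — endpoints in different components.
Hanoi–Tokyo (4): skip — Hanoi and Tokyo already connected.
Cairo–Paris (5): add — endpoints in different components.
Cairo–Hanoi (9): skip — Hanoi and Cairo already connected.
Hanoi–Sofia (9): skip — Hanoi and Sofia already connected.
Lima–Sofia (14): add — endpoints in different components.
Non-tree edge Hanoi–Tokyo has weight 4, equal to the heaviest edge on its tree cycle — swapping gives another MST of the same weight. Not unique.

No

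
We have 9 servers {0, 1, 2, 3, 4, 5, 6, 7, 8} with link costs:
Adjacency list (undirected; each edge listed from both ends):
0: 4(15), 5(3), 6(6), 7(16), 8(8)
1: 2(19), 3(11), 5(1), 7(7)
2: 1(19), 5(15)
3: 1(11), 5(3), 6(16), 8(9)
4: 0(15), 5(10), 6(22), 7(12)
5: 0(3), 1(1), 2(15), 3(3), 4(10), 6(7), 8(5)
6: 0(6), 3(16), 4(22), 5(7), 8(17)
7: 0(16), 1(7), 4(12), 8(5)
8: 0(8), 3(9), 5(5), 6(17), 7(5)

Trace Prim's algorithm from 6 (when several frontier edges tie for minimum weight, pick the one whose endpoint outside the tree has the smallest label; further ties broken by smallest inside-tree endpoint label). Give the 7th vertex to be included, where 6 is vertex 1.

7

Prim, starting at 6.
Step 1: cheapest edge leaving the tree is 0–6 (6); add 0.
Step 2: cheapest edge leaving the tree is 0–5 (3); add 5.
Step 3: cheapest edge leaving the tree is 1–5 (1); add 1.
Step 4: cheapest edge leaving the tree is 3–5 (3); add 3.
Step 5: cheapest edge leaving the tree is 5–8 (5); add 8.
Step 6: cheapest edge leaving the tree is 7–8 (5); add 7.
Step 7: cheapest edge leaving the tree is 4–5 (10); add 4.
Step 8: cheapest edge leaving the tree is 2–5 (15); add 2.
Vertex order: 6, 0, 5, 1, 3, 8, 7, 4, 2. The 7th vertex is 7.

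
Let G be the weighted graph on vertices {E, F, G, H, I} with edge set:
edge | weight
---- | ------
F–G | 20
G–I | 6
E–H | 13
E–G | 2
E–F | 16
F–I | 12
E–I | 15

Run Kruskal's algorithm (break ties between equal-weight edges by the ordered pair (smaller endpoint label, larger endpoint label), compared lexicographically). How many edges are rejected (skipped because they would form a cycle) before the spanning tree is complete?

0

Sort edges by weight, then run Kruskal:
E–G (2): add. Components now {E,G} {F} {H} {I}
G–I (6): add. Components now {E,G,I} {F} {H}
F–I (12): add. Components now {E,F,G,I} {H}
E–H (13): add. Components now {E,F,G,H,I}
Edges rejected before the tree was complete: 0.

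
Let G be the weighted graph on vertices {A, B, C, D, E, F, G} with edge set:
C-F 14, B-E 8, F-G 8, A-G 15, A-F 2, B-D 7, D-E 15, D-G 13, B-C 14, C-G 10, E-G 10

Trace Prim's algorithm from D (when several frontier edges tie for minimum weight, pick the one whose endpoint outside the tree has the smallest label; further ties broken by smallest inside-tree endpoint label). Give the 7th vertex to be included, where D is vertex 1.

Prim's algorithm from D:
Step 1: frontier [B-D 7, D-G 13, D-E 15] → take B-D (7); add B.
Step 2: frontier [B-E 8, B-C 14, D-G 13, D-E 15] → take B-E (8); add E.
Step 3: frontier [B-C 14, D-G 13, E-G 10] → take E-G (10); add G.
Step 4: frontier [B-C 14, F-G 8, C-G 10, A-G 15] → take F-G (8); add F.
Step 5: frontier [B-C 14, A-F 2, C-F 14, C-G 10, A-G 15] → take A-F (2); add A.
Step 6: frontier [B-C 14, C-F 14, C-G 10] → take C-G (10); add C.
Vertex order: D, B, E, G, F, A, C. The 7th vertex is C.

C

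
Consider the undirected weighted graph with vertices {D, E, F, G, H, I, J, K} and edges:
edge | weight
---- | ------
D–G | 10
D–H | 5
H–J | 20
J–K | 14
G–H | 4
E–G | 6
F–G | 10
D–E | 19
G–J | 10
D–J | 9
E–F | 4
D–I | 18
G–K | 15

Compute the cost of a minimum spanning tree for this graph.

Sort edges by weight, then run Kruskal:
E–F (4): add — endpoints in different components.
G–H (4): add — endpoints in different components.
D–H (5): add — endpoints in different components.
E–G (6): add — endpoints in different components.
D–J (9): add — endpoints in different components.
D–G (10): skip — D and G already connected.
F–G (10): skip — F and G already connected.
G–J (10): skip — G and J already connected.
J–K (14): add — endpoints in different components.
G–K (15): skip — G and K already connected.
D–I (18): add — endpoints in different components.
MST edges: E–F, G–H, D–H, E–G, D–J, J–K, D–I; total weight 4+4+5+6+9+14+18 = 60.

60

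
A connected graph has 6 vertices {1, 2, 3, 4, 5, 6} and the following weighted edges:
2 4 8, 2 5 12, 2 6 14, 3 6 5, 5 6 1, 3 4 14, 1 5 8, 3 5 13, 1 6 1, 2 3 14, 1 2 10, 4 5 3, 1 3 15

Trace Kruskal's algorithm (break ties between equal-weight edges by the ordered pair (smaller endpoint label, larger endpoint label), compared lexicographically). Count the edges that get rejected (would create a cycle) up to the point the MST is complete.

1

Kruskal: consider edges lightest-first.
1 6 (1): add — endpoints in different components.
5 6 (1): add — endpoints in different components.
4 5 (3): add — endpoints in different components.
3 6 (5): add — endpoints in different components.
1 5 (8): skip — 1 and 5 already connected.
2 4 (8): add — endpoints in different components.
Edges rejected before the tree was complete: 1.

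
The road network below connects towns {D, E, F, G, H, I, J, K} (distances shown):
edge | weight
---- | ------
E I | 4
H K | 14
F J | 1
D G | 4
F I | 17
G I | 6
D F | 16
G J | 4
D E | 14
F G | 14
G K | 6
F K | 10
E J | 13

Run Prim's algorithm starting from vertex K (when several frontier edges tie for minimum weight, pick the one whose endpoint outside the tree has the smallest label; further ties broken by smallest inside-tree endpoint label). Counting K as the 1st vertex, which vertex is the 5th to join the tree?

Prim's algorithm from K:
Step 1: cheapest edge leaving the tree is G K (6); add G.
Step 2: cheapest edge leaving the tree is D G (4); add D.
Step 3: cheapest edge leaving the tree is G J (4); add J.
Step 4: cheapest edge leaving the tree is F J (1); add F.
Step 5: cheapest edge leaving the tree is G I (6); add I.
Step 6: cheapest edge leaving the tree is E I (4); add E.
Step 7: cheapest edge leaving the tree is H K (14); add H.
Vertex order: K, G, D, J, F, I, E, H. The 5th vertex is F.

F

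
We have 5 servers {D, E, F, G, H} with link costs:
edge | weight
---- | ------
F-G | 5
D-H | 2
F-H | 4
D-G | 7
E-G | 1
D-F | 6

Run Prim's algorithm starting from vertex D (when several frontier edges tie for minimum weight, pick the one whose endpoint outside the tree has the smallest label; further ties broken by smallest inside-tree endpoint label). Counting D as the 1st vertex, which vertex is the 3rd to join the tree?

F

Prim's algorithm from D:
Step 1: frontier [D-H 2, D-F 6, D-G 7] → take D-H (2); add H.
Step 2: frontier [D-F 6, D-G 7, F-H 4] → take F-H (4); add F.
Step 3: frontier [D-G 7, F-G 5] → take F-G (5); add G.
Step 4: frontier [E-G 1] → take E-G (1); add E.
Vertex order: D, H, F, G, E. The 3rd vertex is F.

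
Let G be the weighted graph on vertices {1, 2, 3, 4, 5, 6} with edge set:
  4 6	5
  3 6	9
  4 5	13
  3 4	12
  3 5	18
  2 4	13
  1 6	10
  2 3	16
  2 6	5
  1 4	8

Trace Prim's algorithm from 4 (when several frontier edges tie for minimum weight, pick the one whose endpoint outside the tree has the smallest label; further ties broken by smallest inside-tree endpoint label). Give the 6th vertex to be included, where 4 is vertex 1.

5

Grow the tree from 4 using Prim:
Step 1: frontier [4 6 5, 1 4 8, 3 4 12, 2 4 13, 4 5 13] → take 4 6 (5); add 6.
Step 2: frontier [1 4 8, 3 4 12, 2 4 13, 4 5 13, 2 6 5, 3 6 9, 1 6 10] → take 2 6 (5); add 2.
Step 3: frontier [2 3 16, 1 4 8, 3 4 12, 4 5 13, 3 6 9, 1 6 10] → take 1 4 (8); add 1.
Step 4: frontier [2 3 16, 3 4 12, 4 5 13, 3 6 9] → take 3 6 (9); add 3.
Step 5: frontier [3 5 18, 4 5 13] → take 4 5 (13); add 5.
Vertex order: 4, 6, 2, 1, 3, 5. The 6th vertex is 5.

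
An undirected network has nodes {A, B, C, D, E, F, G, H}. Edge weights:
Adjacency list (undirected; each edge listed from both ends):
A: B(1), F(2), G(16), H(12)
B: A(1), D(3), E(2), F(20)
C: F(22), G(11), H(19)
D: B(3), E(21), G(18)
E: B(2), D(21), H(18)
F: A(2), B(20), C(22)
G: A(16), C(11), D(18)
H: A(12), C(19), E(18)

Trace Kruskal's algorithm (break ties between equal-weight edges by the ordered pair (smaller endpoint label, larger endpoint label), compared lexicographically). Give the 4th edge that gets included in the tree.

Kruskal: consider edges lightest-first.
A-B (1): add — endpoints in different components.
A-F (2): add — endpoints in different components.
B-E (2): add — endpoints in different components.
B-D (3): add — endpoints in different components.
C-G (11): add — endpoints in different components.
A-H (12): add — endpoints in different components.
A-G (16): add — endpoints in different components.
The 4th edge added is B-D.

B-D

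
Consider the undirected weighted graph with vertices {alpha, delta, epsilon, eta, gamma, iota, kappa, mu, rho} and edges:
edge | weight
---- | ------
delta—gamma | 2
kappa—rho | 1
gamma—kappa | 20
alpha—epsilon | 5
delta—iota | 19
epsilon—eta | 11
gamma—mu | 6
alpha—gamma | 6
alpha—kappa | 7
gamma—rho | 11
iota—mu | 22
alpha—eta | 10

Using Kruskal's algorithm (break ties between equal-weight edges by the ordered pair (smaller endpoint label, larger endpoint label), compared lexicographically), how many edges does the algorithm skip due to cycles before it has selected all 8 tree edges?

Sort edges by weight, then run Kruskal:
kappa—rho (1): add — endpoints in different components.
delta—gamma (2): add — endpoints in different components.
alpha—epsilon (5): add — endpoints in different components.
alpha—gamma (6): add — endpoints in different components.
gamma—mu (6): add — endpoints in different components.
alpha—kappa (7): add — endpoints in different components.
alpha—eta (10): add — endpoints in different components.
epsilon—eta (11): skip — eta and epsilon already connected.
gamma—rho (11): skip — gamma and rho already connected.
delta—iota (19): add — endpoints in different components.
Edges rejected before the tree was complete: 2.

2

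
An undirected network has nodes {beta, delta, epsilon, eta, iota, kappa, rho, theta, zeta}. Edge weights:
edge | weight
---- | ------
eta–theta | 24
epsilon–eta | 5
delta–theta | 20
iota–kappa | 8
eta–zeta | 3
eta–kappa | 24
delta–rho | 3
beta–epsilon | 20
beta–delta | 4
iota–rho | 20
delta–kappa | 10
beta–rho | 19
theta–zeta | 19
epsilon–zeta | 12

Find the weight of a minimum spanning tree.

72

Sort edges by weight, then run Kruskal:
delta–rho (3): add — endpoints in different components.
eta–zeta (3): add — endpoints in different components.
beta–delta (4): add — endpoints in different components.
epsilon–eta (5): add — endpoints in different components.
iota–kappa (8): add — endpoints in different components.
delta–kappa (10): add — endpoints in different components.
epsilon–zeta (12): skip — epsilon and zeta already connected.
beta–rho (19): skip — beta and rho already connected.
theta–zeta (19): add — endpoints in different components.
beta–epsilon (20): add — endpoints in different components.
MST edges: delta–rho, eta–zeta, beta–delta, epsilon–eta, iota–kappa, delta–kappa, theta–zeta, beta–epsilon; total weight 3+3+4+5+8+10+19+20 = 72.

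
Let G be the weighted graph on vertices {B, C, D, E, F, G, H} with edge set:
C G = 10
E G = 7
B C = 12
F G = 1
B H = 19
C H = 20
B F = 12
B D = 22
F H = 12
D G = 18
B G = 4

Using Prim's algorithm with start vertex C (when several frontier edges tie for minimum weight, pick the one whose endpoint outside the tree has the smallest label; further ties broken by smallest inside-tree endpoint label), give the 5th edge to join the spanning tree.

F-H

Grow the tree from C using Prim:
Step 1: frontier [C G 10, B C 12, C H 20] → take C G (10); add G.
Step 2: frontier [B C 12, C H 20, F G 1, B G 4, E G 7, D G 18] → take F G (1); add F.
Step 3: frontier [B C 12, C H 20, B F 12, F H 12, B G 4, E G 7, D G 18] → take B G (4); add B.
Step 4: frontier [B H 19, B D 22, C H 20, F H 12, E G 7, D G 18] → take E G (7); add E.
Step 5: frontier [B H 19, B D 22, C H 20, F H 12, D G 18] → take F H (12); add H.
Step 6: frontier [B D 22, D G 18] → take D G (18); add D.
The 5th edge added is F H.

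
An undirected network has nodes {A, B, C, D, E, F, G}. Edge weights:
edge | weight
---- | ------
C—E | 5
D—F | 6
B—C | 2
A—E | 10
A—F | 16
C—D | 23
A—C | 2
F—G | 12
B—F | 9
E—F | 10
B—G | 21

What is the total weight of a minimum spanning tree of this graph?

36

Kruskal's algorithm — process edges by increasing weight (ties by edge label):
A—C (2): add. Components now {A,C} {B} {D} {E} {F} {G}
B—C (2): add. Components now {A,B,C} {D} {E} {F} {G}
C—E (5): add. Components now {A,B,C,E} {D} {F} {G}
D—F (6): add. Components now {A,B,C,E} {D,F} {G}
B—F (9): add. Components now {A,B,C,D,E,F} {G}
A—E (10): skip — A and E already connected.
E—F (10): skip — E and F already connected.
F—G (12): add. Components now {A,B,C,D,E,F,G}
MST edges: A—C, B—C, C—E, D—F, B—F, F—G; total weight 2+2+5+6+9+12 = 36.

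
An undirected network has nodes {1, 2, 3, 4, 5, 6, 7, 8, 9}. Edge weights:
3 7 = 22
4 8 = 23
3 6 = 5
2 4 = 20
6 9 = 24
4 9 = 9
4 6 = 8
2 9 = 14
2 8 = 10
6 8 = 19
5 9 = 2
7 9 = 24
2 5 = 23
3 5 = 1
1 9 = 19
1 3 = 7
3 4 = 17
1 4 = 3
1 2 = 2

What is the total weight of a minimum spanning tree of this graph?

52

Grow the tree from 2 using Prim:
Step 1: cheapest edge leaving the tree is 1 2 (2); add 1.
Step 2: cheapest edge leaving the tree is 1 4 (3); add 4.
Step 3: cheapest edge leaving the tree is 1 3 (7); add 3.
Step 4: cheapest edge leaving the tree is 3 5 (1); add 5.
Step 5: cheapest edge leaving the tree is 5 9 (2); add 9.
Step 6: cheapest edge leaving the tree is 3 6 (5); add 6.
Step 7: cheapest edge leaving the tree is 2 8 (10); add 8.
Step 8: cheapest edge leaving the tree is 3 7 (22); add 7.
MST edges: 1 2, 1 4, 1 3, 3 5, 5 9, 3 6, 2 8, 3 7; total weight 2+3+7+1+2+5+10+22 = 52.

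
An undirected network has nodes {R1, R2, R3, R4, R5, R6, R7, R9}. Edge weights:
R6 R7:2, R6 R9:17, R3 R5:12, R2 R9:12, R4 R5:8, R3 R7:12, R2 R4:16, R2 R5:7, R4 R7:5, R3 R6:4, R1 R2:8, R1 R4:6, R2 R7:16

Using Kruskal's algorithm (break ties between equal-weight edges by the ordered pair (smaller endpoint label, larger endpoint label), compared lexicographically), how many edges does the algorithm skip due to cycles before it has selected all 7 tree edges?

Kruskal: consider edges lightest-first.
R6 R7 (2): add — endpoints in different components.
R3 R6 (4): add — endpoints in different components.
R4 R7 (5): add — endpoints in different components.
R1 R4 (6): add — endpoints in different components.
R2 R5 (7): add — endpoints in different components.
R1 R2 (8): add — endpoints in different components.
R4 R5 (8): skip — R5 and R4 already connected.
R2 R9 (12): add — endpoints in different components.
Edges rejected before the tree was complete: 1.

1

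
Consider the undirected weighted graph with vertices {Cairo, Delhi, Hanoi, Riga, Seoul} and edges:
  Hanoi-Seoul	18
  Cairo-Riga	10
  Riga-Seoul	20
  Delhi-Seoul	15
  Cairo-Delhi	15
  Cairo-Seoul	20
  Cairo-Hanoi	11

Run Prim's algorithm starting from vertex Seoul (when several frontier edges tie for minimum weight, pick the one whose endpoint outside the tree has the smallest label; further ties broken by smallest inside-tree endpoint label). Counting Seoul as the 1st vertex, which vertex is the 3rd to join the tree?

Cairo

Grow the tree from Seoul using Prim:
Step 1: frontier [Delhi-Seoul 15, Hanoi-Seoul 18, Cairo-Seoul 20, Riga-Seoul 20] → take Delhi-Seoul (15); add Delhi.
Step 2: frontier [Cairo-Delhi 15, Hanoi-Seoul 18, Cairo-Seoul 20, Riga-Seoul 20] → take Cairo-Delhi (15); add Cairo.
Step 3: frontier [Cairo-Riga 10, Cairo-Hanoi 11, Hanoi-Seoul 18, Riga-Seoul 20] → take Cairo-Riga (10); add Riga.
Step 4: frontier [Cairo-Hanoi 11, Hanoi-Seoul 18] → take Cairo-Hanoi (11); add Hanoi.
Vertex order: Seoul, Delhi, Cairo, Riga, Hanoi. The 3rd vertex is Cairo.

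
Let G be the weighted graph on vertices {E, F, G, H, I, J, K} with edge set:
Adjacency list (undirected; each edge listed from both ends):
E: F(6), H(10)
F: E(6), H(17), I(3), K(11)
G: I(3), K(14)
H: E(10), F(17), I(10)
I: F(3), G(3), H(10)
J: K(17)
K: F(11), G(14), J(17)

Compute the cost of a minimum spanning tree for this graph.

Kruskal: consider edges lightest-first.
F-I (3): add — endpoints in different components.
G-I (3): add — endpoints in different components.
E-F (6): add — endpoints in different components.
E-H (10): add — endpoints in different components.
H-I (10): skip — H and I already connected.
F-K (11): add — endpoints in different components.
G-K (14): skip — G and K already connected.
F-H (17): skip — F and H already connected.
J-K (17): add — endpoints in different components.
MST edges: F-I, G-I, E-F, E-H, F-K, J-K; total weight 3+3+6+10+11+17 = 50.

50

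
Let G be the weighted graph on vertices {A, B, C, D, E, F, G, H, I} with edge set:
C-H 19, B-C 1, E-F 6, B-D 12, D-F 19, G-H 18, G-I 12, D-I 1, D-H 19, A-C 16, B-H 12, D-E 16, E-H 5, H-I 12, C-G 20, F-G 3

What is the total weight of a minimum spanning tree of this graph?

Prim's algorithm from D:
Step 1: cheapest edge leaving the tree is D-I (1); add I.
Step 2: cheapest edge leaving the tree is B-D (12); add B.
Step 3: cheapest edge leaving the tree is B-C (1); add C.
Step 4: cheapest edge leaving the tree is G-I (12); add G.
Step 5: cheapest edge leaving the tree is F-G (3); add F.
Step 6: cheapest edge leaving the tree is E-F (6); add E.
Step 7: cheapest edge leaving the tree is E-H (5); add H.
Step 8: cheapest edge leaving the tree is A-C (16); add A.
MST edges: D-I, B-D, B-C, G-I, F-G, E-F, E-H, A-C; total weight 1+12+1+12+3+6+5+16 = 56.

56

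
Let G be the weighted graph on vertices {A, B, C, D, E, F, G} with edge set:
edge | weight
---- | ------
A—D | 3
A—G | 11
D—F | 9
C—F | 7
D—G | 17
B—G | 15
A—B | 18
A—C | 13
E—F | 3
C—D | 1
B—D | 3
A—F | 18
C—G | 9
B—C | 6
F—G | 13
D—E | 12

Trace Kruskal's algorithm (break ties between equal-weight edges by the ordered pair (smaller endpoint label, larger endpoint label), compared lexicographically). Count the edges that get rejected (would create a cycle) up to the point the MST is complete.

Kruskal's algorithm — process edges by increasing weight (ties by edge label):
C—D (1): add. Components now {A} {B} {C,D} {E} {F} {G}
A—D (3): add. Components now {A,C,D} {B} {E} {F} {G}
B—D (3): add. Components now {A,B,C,D} {E} {F} {G}
E—F (3): add. Components now {A,B,C,D} {E,F} {G}
B—C (6): skip — B and C already connected.
C—F (7): add. Components now {A,B,C,D,E,F} {G}
C—G (9): add. Components now {A,B,C,D,E,F,G}
Edges rejected before the tree was complete: 1.

1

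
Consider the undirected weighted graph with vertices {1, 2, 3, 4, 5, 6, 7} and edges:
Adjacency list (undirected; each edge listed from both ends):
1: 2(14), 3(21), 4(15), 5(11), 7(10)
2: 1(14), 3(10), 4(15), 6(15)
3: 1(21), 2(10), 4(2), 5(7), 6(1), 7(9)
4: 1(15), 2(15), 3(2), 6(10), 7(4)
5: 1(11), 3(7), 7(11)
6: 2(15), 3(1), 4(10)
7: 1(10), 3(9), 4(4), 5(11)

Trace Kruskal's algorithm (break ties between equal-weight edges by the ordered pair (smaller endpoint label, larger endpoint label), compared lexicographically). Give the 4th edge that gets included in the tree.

Sort edges by weight, then run Kruskal:
3—6 (1): add — endpoints in different components.
3—4 (2): add — endpoints in different components.
4—7 (4): add — endpoints in different components.
3—5 (7): add — endpoints in different components.
3—7 (9): skip — 3 and 7 already connected.
1—7 (10): add — endpoints in different components.
2—3 (10): add — endpoints in different components.
The 4th edge added is 3—5.

3-5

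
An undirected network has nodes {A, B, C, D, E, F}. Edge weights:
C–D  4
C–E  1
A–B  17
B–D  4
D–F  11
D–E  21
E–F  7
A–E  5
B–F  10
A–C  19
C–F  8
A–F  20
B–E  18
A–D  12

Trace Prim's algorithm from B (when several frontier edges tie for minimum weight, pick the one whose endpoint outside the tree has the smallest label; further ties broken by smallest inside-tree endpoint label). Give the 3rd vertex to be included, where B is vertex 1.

C

Grow the tree from B using Prim:
Step 1: cheapest edge leaving the tree is B–D (4); add D.
Step 2: cheapest edge leaving the tree is C–D (4); add C.
Step 3: cheapest edge leaving the tree is C–E (1); add E.
Step 4: cheapest edge leaving the tree is A–E (5); add A.
Step 5: cheapest edge leaving the tree is E–F (7); add F.
Vertex order: B, D, C, E, A, F. The 3rd vertex is C.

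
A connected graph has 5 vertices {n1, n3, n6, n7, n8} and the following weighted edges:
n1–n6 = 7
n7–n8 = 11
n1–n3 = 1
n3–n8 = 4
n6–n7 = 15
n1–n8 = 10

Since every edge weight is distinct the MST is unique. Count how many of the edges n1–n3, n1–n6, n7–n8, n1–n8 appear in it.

Kruskal's algorithm — process edges by increasing weight (ties by edge label):
n1–n3 (1): add. Components now {n1,n3} {n6} {n8} {n7}
n3–n8 (4): add. Components now {n1,n3,n8} {n6} {n7}
n1–n6 (7): add. Components now {n1,n3,n6,n8} {n7}
n1–n8 (10): skip — n1 and n8 already connected.
n7–n8 (11): add. Components now {n1,n3,n6,n7,n8}
MST edge set: {n1–n3, n3–n8, n1–n6, n7–n8}.
Of the listed edges, {n1–n3, n1–n6, n7–n8} are in the MST → 3.

3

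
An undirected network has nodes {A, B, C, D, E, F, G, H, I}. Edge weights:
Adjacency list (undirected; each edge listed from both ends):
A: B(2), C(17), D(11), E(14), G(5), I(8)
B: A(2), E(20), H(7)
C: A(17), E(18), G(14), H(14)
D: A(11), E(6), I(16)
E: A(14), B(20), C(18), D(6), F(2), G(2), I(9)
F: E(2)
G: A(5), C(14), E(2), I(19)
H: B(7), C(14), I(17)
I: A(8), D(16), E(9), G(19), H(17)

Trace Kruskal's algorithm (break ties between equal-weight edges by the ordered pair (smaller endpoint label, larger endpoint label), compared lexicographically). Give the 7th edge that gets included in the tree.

A-I

Kruskal's algorithm — process edges by increasing weight (ties by edge label):
A—B (2): add — endpoints in different components.
E—F (2): add — endpoints in different components.
E—G (2): add — endpoints in different components.
A—G (5): add — endpoints in different components.
D—E (6): add — endpoints in different components.
B—H (7): add — endpoints in different components.
A—I (8): add — endpoints in different components.
E—I (9): skip — E and I already connected.
A—D (11): skip — A and D already connected.
A—E (14): skip — A and E already connected.
C—G (14): add — endpoints in different components.
The 7th edge added is A—I.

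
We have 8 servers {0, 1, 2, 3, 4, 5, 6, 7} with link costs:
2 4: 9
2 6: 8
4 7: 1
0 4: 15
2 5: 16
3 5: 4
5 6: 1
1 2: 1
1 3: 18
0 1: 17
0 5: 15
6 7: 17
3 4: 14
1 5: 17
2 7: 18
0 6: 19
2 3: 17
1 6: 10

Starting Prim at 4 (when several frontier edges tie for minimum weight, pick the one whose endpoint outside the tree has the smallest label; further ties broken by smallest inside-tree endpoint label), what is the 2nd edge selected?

2-4

Prim's algorithm from 4:
Step 1: cheapest edge leaving the tree is 4 7 (1); add 7.
Step 2: cheapest edge leaving the tree is 2 4 (9); add 2.
Step 3: cheapest edge leaving the tree is 1 2 (1); add 1.
Step 4: cheapest edge leaving the tree is 2 6 (8); add 6.
Step 5: cheapest edge leaving the tree is 5 6 (1); add 5.
Step 6: cheapest edge leaving the tree is 3 5 (4); add 3.
Step 7: cheapest edge leaving the tree is 0 4 (15); add 0.
The 2nd edge added is 2 4.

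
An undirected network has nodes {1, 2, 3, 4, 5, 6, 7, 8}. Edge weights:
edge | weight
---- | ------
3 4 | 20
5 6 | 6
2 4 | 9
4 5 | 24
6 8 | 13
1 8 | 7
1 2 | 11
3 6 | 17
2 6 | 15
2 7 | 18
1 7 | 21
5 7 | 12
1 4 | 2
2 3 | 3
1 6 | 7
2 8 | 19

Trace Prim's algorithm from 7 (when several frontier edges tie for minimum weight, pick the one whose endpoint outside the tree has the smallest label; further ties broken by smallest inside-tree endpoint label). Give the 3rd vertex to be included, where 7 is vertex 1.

6

Prim, starting at 7.
Step 1: cheapest edge leaving the tree is 5 7 (12); add 5.
Step 2: cheapest edge leaving the tree is 5 6 (6); add 6.
Step 3: cheapest edge leaving the tree is 1 6 (7); add 1.
Step 4: cheapest edge leaving the tree is 1 4 (2); add 4.
Step 5: cheapest edge leaving the tree is 1 8 (7); add 8.
Step 6: cheapest edge leaving the tree is 2 4 (9); add 2.
Step 7: cheapest edge leaving the tree is 2 3 (3); add 3.
Vertex order: 7, 5, 6, 1, 4, 8, 2, 3. The 3rd vertex is 6.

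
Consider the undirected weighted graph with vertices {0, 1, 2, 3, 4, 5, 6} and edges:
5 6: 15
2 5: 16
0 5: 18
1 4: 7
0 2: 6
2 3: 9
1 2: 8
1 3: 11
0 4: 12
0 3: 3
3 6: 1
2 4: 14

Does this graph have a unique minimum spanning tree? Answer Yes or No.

Sort edges by weight, then run Kruskal:
3 6 (1): add. Components now {0} {1} {2} {3,6} {4} {5}
0 3 (3): add. Components now {0,3,6} {1} {2} {4} {5}
0 2 (6): add. Components now {0,2,3,6} {1} {4} {5}
1 4 (7): add. Components now {0,2,3,6} {1,4} {5}
1 2 (8): add. Components now {0,1,2,3,4,6} {5}
2 3 (9): skip — 2 and 3 already connected.
1 3 (11): skip — 1 and 3 already connected.
0 4 (12): skip — 0 and 4 already connected.
2 4 (14): skip — 2 and 4 already connected.
5 6 (15): add. Components now {0,1,2,3,4,5,6}
Every non-tree edge has weight strictly greater than the heaviest edge on the tree path between its endpoints, so the MST is unique.

Yes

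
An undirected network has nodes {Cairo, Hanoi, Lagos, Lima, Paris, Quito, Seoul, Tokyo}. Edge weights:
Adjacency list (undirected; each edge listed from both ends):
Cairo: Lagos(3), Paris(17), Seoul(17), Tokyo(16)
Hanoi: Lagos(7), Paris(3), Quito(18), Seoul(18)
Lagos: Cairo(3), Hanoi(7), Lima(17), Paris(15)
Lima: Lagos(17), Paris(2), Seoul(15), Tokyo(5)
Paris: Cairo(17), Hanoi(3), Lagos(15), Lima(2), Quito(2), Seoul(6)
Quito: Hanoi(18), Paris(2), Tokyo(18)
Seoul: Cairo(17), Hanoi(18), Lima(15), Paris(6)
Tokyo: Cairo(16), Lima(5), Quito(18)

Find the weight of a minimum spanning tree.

28

Kruskal: consider edges lightest-first.
Lima—Paris (2): add — endpoints in different components.
Paris—Quito (2): add — endpoints in different components.
Cairo—Lagos (3): add — endpoints in different components.
Hanoi—Paris (3): add — endpoints in different components.
Lima—Tokyo (5): add — endpoints in different components.
Paris—Seoul (6): add — endpoints in different components.
Hanoi—Lagos (7): add — endpoints in different components.
MST edges: Lima—Paris, Paris—Quito, Cairo—Lagos, Hanoi—Paris, Lima—Tokyo, Paris—Seoul, Hanoi—Lagos; total weight 2+2+3+3+5+6+7 = 28.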